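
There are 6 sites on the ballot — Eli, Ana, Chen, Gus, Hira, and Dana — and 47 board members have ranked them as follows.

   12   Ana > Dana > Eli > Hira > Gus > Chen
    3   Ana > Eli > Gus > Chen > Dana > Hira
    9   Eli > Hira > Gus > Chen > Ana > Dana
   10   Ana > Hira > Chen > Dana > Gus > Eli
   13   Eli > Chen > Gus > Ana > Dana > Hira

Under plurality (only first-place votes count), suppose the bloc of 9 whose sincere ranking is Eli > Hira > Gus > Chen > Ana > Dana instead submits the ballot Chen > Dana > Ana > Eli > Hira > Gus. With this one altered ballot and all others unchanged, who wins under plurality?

First-place totals with the altered ballot: Eli 13, Ana 25, Chen 9, Gus 0, Hira 0, Dana 0.
The winner is unchanged: still Ana.

Ana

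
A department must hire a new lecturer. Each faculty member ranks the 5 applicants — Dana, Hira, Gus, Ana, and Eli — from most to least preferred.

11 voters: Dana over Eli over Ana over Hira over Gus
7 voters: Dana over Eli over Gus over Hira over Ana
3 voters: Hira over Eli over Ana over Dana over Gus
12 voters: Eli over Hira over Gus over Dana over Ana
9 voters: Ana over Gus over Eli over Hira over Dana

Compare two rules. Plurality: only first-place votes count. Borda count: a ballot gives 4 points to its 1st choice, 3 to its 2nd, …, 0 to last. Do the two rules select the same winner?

No

Plurality first-place counts: Dana 18, Hira 3, Gus 0, Ana 9, Eli 12 → Dana.
Borda totals: Dana 87, Hira 75, Gus 65, Ana 64, Eli 129 → Eli.
The two rules disagree: plurality picks Dana, Borda picks Eli.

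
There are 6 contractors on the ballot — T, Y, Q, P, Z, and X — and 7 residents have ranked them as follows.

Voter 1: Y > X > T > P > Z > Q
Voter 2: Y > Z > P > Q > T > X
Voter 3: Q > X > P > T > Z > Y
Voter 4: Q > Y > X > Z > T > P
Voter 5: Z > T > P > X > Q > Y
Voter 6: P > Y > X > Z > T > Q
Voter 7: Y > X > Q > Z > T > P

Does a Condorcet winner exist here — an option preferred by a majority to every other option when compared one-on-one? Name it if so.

Y

Head-to-head results (7 voters total):
T vs Y: Y wins 5–2.
T vs Q: Q wins 4–3.
T vs P: T wins 4–3.
T vs Z: Z wins 5–2.
T vs X: X wins 5–2.
Y vs Q: Y wins 4–3.
Y vs P: Y wins 4–3.
Y vs Z: Y wins 5–2.
Y vs X: Y wins 5–2.
Q vs P: P wins 4–3.
Q vs Z: Z wins 4–3.
Q vs X: X wins 4–3.
P vs Z: Z wins 4–3.
P vs X: X wins 4–3.
Z vs X: X wins 5–2.
Y beats each rival — T (5–2), Q (4–3), P (4–3), Z (5–2), X (5–2) — so Y is the Condorcet winner.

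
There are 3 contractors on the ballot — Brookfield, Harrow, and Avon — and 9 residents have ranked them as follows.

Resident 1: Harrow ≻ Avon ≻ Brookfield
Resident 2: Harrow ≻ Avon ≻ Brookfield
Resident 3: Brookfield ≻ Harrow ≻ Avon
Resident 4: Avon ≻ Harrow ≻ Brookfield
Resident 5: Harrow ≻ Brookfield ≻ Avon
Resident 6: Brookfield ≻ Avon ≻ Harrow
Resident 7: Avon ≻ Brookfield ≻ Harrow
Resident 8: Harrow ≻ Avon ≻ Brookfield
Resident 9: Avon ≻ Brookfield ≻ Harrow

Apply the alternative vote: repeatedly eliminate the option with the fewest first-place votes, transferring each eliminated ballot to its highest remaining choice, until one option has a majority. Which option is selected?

Round 1: Harrow 4, Avon 3, Brookfield 2. Brookfield has the fewest and is eliminated.
Round 2: Harrow 5, Avon 4. Harrow has a majority.

Harrow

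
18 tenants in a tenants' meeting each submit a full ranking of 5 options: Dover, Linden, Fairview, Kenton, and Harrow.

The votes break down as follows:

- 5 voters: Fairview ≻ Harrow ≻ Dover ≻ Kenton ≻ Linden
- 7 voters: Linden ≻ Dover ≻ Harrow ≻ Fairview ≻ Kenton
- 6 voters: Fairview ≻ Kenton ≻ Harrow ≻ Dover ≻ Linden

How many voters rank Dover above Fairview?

Ballots ranking Dover above Fairview: 7.
Ballots ranking Fairview above Dover: 5+6 = 11.
So 7 of 18 voters prefer Dover to Fairview.

7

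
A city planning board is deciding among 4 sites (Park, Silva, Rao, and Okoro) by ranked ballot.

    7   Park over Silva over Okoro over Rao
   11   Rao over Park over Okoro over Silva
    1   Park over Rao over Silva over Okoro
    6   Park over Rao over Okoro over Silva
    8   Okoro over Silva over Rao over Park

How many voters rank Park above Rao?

Ballots ranking Park above Rao: 7+1+6 = 14.
Ballots ranking Rao above Park: 11+8 = 19.
So 14 of 33 voters prefer Park to Rao.

14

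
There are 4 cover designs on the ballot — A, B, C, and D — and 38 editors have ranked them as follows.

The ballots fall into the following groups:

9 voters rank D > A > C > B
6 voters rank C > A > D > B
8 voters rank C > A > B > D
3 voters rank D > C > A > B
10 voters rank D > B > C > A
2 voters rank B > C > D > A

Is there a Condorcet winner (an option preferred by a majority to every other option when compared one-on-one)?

Head-to-head results (38 voters total):
A vs B: A wins 26–12.
A vs C: C wins 29–9.
A vs D: D wins 24–14.
B vs C: C wins 26–12.
B vs D: D wins 28–10.
C vs D: D wins 22–16.
D beats each rival — A (24–14), B (28–10), C (22–16) — so D is the Condorcet winner.

Yes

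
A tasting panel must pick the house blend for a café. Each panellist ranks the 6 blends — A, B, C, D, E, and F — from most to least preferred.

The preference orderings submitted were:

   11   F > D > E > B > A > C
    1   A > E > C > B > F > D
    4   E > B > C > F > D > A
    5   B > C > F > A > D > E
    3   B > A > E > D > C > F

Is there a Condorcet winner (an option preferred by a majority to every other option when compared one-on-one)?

Head-to-head results (24 voters total):
A vs B: B wins 23–1.
A vs C: A wins 15–9.
A vs D: D wins 15–9.
A vs E: E wins 15–9.
A vs F: F wins 20–4.
B vs C: B wins 23–1.
B vs D: B wins 13–11.
B vs E: E wins 16–8.
B vs F: B wins 13–11.
C vs D: D wins 14–10.
C vs E: E wins 19–5.
C vs F: C wins 13–11.
D vs E: D wins 16–8.
D vs F: F wins 21–3.
E vs F: F wins 16–8.
No candidate beats all others: A beats C beats F beats A, a majority cycle.

No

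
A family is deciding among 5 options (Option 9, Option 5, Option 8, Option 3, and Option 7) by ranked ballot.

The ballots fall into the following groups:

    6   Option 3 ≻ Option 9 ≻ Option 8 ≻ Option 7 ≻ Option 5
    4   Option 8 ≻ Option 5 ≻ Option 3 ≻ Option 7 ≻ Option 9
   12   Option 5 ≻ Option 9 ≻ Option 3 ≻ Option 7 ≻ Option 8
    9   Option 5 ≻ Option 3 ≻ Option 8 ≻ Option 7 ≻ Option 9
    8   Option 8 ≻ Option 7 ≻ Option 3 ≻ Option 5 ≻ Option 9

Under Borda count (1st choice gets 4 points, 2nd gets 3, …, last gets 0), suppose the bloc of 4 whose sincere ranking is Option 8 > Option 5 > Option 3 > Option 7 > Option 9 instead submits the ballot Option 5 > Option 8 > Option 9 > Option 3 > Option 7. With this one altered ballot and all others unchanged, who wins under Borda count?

Borda totals with the altered ballot: Option 9 62, Option 5 108, Option 8 74, Option 3 95, Option 7 51.
The winner is unchanged: still Option 5.

Option 5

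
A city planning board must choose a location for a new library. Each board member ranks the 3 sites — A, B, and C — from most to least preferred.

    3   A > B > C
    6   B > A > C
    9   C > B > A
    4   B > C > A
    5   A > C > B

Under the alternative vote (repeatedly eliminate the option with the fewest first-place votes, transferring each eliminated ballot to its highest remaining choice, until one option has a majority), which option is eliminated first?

A

Round 1: B 10, C 9, A 8. A has the fewest and is eliminated.
Round 2: C 14, B 13. C has a majority.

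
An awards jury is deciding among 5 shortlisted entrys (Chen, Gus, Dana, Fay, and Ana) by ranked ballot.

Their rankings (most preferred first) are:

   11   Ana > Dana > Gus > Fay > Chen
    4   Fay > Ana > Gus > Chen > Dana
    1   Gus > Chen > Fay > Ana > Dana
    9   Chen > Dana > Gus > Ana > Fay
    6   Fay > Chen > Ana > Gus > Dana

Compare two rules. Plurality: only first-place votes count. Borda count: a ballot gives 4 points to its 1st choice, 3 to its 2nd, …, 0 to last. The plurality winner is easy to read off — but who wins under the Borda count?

Plurality first-place counts: Chen 9, Gus 1, Dana 0, Fay 10, Ana 11 → Ana.
Borda totals: Chen 61, Gus 58, Dana 60, Fay 53, Ana 78 → Ana.

Ana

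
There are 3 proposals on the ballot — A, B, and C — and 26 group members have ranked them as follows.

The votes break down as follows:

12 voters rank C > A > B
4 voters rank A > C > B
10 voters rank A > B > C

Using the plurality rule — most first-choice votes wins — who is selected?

First-place vote totals:
  A: 14
  B: 0
  C: 12
A has the most first-place votes.

A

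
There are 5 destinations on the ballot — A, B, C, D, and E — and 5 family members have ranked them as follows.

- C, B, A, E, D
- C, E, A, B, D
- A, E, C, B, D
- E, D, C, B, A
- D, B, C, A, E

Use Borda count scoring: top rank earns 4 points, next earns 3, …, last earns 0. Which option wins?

C

Borda scores:
  A: 2 + 2 + 4 + 0 + 1 = 9
  B: 3 + 1 + 1 + 1 + 3 = 9
  C: 4 + 4 + 2 + 2 + 2 = 14
  D: 0 + 0 + 0 + 3 + 4 = 7
  E: 1 + 3 + 3 + 4 + 0 = 11
C has the highest total.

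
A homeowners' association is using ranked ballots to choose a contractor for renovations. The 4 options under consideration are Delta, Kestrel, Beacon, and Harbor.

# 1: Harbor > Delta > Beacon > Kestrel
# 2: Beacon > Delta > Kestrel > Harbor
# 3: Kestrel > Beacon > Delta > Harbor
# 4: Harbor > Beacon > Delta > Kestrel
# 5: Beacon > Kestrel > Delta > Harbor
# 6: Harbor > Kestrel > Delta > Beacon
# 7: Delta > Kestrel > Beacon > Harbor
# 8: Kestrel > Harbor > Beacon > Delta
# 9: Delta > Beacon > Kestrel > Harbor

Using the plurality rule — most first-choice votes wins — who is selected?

Harbor

First-place vote totals:
  Delta: 2
  Kestrel: 2
  Beacon: 2
  Harbor: 3
Harbor has the most first-place votes.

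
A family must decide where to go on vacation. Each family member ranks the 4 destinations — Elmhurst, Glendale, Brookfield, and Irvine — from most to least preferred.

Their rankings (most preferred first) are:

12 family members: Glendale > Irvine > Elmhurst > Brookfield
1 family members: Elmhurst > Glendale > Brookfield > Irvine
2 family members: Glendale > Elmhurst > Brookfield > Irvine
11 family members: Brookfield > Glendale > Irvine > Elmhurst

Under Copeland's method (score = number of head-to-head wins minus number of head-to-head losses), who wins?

Glendale

Pairwise results:
  Elmhurst vs Glendale: Glendale wins 25–1.
  Elmhurst vs Brookfield: Elmhurst wins 15–11.
  Elmhurst vs Irvine: Irvine wins 23–3.
  Glendale vs Brookfield: Glendale wins 15–11.
  Glendale vs Irvine: Glendale wins 26–0.
  Brookfield vs Irvine: Brookfield wins 14–12.
Copeland scores (wins − losses):
  Elmhurst: 1 − 2 = -1
  Glendale: 3 − 0 = 3
  Brookfield: 1 − 2 = -1
  Irvine: 1 − 2 = -1
Glendale has the best Copeland score.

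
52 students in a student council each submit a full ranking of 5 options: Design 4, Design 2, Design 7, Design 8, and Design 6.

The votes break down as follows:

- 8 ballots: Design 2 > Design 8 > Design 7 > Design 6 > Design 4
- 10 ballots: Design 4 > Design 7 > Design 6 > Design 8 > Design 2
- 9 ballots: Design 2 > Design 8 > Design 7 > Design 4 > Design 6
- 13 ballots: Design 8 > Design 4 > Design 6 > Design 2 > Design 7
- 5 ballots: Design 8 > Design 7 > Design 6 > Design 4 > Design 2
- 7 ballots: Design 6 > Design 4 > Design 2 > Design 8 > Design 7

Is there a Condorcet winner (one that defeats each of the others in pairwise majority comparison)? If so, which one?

Head-to-head results (52 voters total):
Design 4 vs Design 2: Design 4 wins 35–17.
Design 4 vs Design 7: Design 4 wins 30–22.
Design 4 vs Design 8: Design 8 wins 35–17.
Design 4 vs Design 6: Design 4 wins 32–20.
Design 2 vs Design 7: Design 2 wins 37–15.
Design 2 vs Design 8: Design 8 wins 28–24.
Design 2 vs Design 6: Design 6 wins 35–17.
Design 7 vs Design 8: Design 8 wins 42–10.
Design 7 vs Design 6: Design 7 wins 32–20.
Design 8 vs Design 6: Design 8 wins 35–17.
Design 8 beats each rival — Design 4 (35–17), Design 2 (28–24), Design 7 (42–10), Design 6 (35–17) — so Design 8 is the Condorcet winner.

Design 8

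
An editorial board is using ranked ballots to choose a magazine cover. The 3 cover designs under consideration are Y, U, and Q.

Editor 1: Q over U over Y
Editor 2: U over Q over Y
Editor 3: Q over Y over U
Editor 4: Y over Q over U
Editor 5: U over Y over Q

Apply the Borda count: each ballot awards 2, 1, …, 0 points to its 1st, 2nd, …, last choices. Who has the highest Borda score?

Q

Borda scores:
  Y: 0 + 0 + 1 + 2 + 1 = 4
  U: 1 + 2 + 0 + 0 + 2 = 5
  Q: 2 + 1 + 2 + 1 + 0 = 6
Q has the highest total.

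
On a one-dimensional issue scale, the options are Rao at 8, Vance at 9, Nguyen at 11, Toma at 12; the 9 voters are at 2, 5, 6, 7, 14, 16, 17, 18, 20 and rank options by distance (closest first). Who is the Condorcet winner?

Toma

With single-peaked preferences on a line, the Condorcet winner is the candidate closest to the median voter.
The median voter (position 14) is closest to Toma at 12.
Check: Toma vs Nguyen — voters closer to Toma: 5 of 9.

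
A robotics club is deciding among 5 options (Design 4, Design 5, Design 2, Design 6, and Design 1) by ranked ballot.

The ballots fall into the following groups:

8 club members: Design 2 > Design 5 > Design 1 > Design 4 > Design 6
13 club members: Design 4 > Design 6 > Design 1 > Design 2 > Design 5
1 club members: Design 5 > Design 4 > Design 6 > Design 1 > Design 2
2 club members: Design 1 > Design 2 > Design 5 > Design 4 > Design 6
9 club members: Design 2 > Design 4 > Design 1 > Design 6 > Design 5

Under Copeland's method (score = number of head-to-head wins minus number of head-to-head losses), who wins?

Pairwise results:
  Design 4 vs Design 5: Design 4 wins 22–11.
  Design 4 vs Design 2: Design 2 wins 19–14.
  Design 4 vs Design 6: Design 4 wins 33–0.
  Design 4 vs Design 1: Design 4 wins 23–10.
  Design 5 vs Design 2: Design 2 wins 32–1.
  Design 5 vs Design 6: Design 6 wins 22–11.
  Design 5 vs Design 1: Design 1 wins 24–9.
  Design 2 vs Design 6: Design 2 wins 19–14.
  Design 2 vs Design 1: Design 2 wins 17–16.
  Design 6 vs Design 1: Design 1 wins 19–14.
Copeland scores (wins − losses):
  Design 4: 3 − 1 = 2
  Design 5: 0 − 4 = -4
  Design 2: 4 − 0 = 4
  Design 6: 1 − 3 = -2
  Design 1: 2 − 2 = 0
Design 2 has the best Copeland score.

Design 2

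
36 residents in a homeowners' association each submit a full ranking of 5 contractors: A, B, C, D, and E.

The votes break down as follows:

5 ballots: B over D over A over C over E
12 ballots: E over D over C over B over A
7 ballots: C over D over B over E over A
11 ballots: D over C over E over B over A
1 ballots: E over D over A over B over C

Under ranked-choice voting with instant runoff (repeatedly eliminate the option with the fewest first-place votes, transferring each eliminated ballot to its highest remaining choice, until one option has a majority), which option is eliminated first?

Round 1: E 13, D 11, C 7, B 5, A 0. A has the fewest and is eliminated.
Round 2: E 13, D 11, C 7, B 5. B has the fewest and is eliminated.
Round 3: D 16, E 13, C 7. C has the fewest and is eliminated.
Round 4: D 23, E 13. D has a majority.

A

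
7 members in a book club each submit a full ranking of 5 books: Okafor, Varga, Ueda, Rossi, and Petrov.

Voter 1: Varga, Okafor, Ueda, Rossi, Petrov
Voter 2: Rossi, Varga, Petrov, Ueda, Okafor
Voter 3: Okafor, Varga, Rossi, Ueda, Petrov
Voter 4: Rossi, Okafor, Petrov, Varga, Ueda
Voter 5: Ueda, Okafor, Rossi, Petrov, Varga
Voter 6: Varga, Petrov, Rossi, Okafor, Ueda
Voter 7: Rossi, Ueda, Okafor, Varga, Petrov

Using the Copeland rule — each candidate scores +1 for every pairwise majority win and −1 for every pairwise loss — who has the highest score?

Rossi

Pairwise results:
  Okafor vs Varga: Okafor wins 4–3.
  Okafor vs Ueda: Okafor wins 4–3.
  Okafor vs Rossi: Rossi wins 4–3.
  Okafor vs Petrov: Okafor wins 5–2.
  Varga vs Ueda: Varga wins 5–2.
  Varga vs Rossi: Rossi wins 4–3.
  Varga vs Petrov: Varga wins 5–2.
  Ueda vs Rossi: Rossi wins 5–2.
  Ueda vs Petrov: Ueda wins 4–3.
  Rossi vs Petrov: Rossi wins 6–1.
Copeland scores (wins − losses):
  Okafor: 3 − 1 = 2
  Varga: 2 − 2 = 0
  Ueda: 1 − 3 = -2
  Rossi: 4 − 0 = 4
  Petrov: 0 − 4 = -4
Rossi has the best Copeland score.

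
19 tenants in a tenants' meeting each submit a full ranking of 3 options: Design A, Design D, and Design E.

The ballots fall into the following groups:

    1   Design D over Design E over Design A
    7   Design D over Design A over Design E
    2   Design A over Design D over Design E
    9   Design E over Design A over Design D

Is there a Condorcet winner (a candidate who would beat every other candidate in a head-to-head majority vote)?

No

Head-to-head results (19 voters total):
Design A vs Design D: Design A wins 11–8.
Design A vs Design E: Design E wins 10–9.
Design D vs Design E: Design D wins 10–9.
No candidate beats all others: Design A beats Design D beats Design E beats Design A, a majority cycle.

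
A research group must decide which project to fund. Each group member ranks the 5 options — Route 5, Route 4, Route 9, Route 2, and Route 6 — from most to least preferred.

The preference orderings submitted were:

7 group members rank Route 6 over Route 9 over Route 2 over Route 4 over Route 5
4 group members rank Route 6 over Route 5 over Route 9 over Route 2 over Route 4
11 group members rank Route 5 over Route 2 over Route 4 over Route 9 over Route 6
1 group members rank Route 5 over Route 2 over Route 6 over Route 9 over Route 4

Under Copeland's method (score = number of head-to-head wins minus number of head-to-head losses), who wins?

Route 5

Pairwise results:
  Route 5 vs Route 4: Route 5 wins 16–7.
  Route 5 vs Route 9: Route 5 wins 16–7.
  Route 5 vs Route 2: Route 5 wins 16–7.
  Route 5 vs Route 6: Route 5 wins 12–11.
  Route 4 vs Route 9: Route 9 wins 12–11.
  Route 4 vs Route 2: Route 2 wins 23–0.
  Route 4 vs Route 6: Route 6 wins 12–11.
  Route 9 vs Route 2: Route 2 wins 12–11.
  Route 9 vs Route 6: Route 6 wins 12–11.
  Route 2 vs Route 6: Route 2 wins 12–11.
Copeland scores (wins − losses):
  Route 5: 4 − 0 = 4
  Route 4: 0 − 4 = -4
  Route 9: 1 − 3 = -2
  Route 2: 3 − 1 = 2
  Route 6: 2 − 2 = 0
Route 5 has the best Copeland score.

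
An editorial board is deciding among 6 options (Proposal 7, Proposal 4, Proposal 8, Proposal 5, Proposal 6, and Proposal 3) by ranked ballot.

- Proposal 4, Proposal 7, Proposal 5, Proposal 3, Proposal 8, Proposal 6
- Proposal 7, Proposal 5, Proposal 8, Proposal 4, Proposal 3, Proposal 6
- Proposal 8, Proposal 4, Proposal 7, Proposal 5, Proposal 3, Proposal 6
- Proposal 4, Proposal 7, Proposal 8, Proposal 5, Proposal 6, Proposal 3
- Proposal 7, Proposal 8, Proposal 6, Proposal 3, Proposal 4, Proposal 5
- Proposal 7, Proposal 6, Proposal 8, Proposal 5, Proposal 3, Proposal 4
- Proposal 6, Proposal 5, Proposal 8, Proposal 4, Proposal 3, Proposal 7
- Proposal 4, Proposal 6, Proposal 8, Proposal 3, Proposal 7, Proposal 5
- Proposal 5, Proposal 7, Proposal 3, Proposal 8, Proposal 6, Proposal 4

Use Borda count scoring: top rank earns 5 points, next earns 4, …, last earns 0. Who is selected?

Borda scores:
  Proposal 7: 4 + 5 + 3 + 4 + 5 + 5 + 0 + 1 + 4 = 31
  Proposal 4: 5 + 2 + 4 + 5 + 1 + 0 + 2 + 5 + 0 = 24
  Proposal 8: 1 + 3 + 5 + 3 + 4 + 3 + 3 + 3 + 2 = 27
  Proposal 5: 3 + 4 + 2 + 2 + 0 + 2 + 4 + 0 + 5 = 22
  Proposal 6: 0 + 0 + 0 + 1 + 3 + 4 + 5 + 4 + 1 = 18
  Proposal 3: 2 + 1 + 1 + 0 + 2 + 1 + 1 + 2 + 3 = 13
Proposal 7 has the highest total.

Proposal 7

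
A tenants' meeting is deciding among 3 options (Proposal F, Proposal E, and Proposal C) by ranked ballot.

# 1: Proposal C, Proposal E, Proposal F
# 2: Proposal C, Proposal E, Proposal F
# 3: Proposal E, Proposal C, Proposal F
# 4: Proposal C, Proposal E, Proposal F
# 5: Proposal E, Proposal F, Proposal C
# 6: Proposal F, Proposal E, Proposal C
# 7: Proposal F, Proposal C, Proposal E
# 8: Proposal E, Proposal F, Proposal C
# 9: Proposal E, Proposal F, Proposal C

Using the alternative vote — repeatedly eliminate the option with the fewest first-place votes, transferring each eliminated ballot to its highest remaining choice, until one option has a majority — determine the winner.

Proposal E

Round 1: Proposal E 4, Proposal C 3, Proposal F 2. Proposal F has the fewest and is eliminated.
Round 2: Proposal E 5, Proposal C 4. Proposal E has a majority.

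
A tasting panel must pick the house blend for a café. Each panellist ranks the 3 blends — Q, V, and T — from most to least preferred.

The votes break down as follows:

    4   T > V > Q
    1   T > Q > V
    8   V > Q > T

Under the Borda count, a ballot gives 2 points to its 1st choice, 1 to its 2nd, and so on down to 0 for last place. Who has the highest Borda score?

Borda scores:
  Q: 4·0 + 1 + 8·1 = 9
  V: 4·1 + 0 + 8·2 = 20
  T: 4·2 + 2 + 8·0 = 10
V has the highest total.

V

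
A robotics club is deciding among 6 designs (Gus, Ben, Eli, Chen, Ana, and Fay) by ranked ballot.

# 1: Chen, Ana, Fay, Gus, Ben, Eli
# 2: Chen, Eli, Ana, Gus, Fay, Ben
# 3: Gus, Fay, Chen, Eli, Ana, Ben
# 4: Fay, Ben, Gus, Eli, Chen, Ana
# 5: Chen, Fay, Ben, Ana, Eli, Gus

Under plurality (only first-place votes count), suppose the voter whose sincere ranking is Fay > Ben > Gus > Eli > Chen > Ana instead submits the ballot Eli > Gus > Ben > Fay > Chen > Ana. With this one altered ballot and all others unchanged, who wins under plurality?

Chen

First-place totals with the altered ballot: Gus 1, Ben 0, Eli 1, Chen 3, Ana 0, Fay 0.
The winner is unchanged: still Chen.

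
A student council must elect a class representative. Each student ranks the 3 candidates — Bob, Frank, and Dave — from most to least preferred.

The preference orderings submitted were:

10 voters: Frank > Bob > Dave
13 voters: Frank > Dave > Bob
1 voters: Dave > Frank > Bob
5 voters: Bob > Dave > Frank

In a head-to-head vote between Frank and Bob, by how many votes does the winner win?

19

Ballots ranking Frank above Bob: 10+13+1 = 24.
Ballots ranking Bob above Frank: 5.
Frank wins 24–5, a margin of 19.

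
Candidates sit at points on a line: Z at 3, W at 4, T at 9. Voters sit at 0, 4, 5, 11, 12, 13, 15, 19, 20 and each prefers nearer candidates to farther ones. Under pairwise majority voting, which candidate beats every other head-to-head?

T

With single-peaked preferences on a line, the Condorcet winner is the candidate closest to the median voter.
The median voter (position 12) is closest to T at 9.
Check: T vs W — voters closer to T: 6 of 9.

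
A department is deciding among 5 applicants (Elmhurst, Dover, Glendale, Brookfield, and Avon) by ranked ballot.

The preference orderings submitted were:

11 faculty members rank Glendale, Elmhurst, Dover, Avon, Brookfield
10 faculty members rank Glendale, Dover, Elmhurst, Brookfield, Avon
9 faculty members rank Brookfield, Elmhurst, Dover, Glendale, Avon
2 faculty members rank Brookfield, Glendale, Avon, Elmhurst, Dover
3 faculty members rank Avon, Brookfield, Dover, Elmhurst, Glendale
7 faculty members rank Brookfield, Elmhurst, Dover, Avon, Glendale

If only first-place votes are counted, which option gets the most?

Glendale

First-place vote totals:
  Elmhurst: 0
  Dover: 0
  Glendale: 21
  Brookfield: 18
  Avon: 3
Glendale has the most first-place votes.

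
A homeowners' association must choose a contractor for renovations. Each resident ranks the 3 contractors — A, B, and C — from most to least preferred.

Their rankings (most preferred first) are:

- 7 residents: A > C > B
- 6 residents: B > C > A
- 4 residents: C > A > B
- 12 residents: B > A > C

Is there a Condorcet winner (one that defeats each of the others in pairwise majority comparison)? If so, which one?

B

Head-to-head results (29 voters total):
A vs B: B wins 18–11.
A vs C: A wins 19–10.
B vs C: B wins 18–11.
B beats each rival — A (18–11), C (18–11) — so B is the Condorcet winner.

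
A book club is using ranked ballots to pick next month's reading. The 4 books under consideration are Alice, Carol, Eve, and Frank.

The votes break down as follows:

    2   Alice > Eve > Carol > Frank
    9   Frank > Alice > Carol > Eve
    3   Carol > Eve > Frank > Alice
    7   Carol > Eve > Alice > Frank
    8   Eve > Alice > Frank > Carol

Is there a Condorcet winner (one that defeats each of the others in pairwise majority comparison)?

No

Head-to-head results (29 voters total):
Alice vs Carol: Alice wins 19–10.
Alice vs Eve: Eve wins 18–11.
Alice vs Frank: Alice wins 17–12.
Carol vs Eve: Carol wins 19–10.
Carol vs Frank: Frank wins 17–12.
Eve vs Frank: Eve wins 20–9.
No candidate beats all others: Alice beats Carol beats Eve beats Alice, a majority cycle.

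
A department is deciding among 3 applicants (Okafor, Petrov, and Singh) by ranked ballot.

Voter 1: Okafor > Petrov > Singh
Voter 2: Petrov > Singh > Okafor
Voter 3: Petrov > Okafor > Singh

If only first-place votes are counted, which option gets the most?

Petrov

First-place vote totals:
  Okafor: 1
  Petrov: 2
  Singh: 0
Petrov has the most first-place votes.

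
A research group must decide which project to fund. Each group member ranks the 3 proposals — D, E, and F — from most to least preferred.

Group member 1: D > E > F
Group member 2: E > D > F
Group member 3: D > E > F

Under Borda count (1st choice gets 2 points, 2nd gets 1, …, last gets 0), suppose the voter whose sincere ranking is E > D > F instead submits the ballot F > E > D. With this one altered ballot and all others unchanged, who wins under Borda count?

Borda totals with the altered ballot: D 4, E 3, F 2.
The winner is unchanged: still D.

D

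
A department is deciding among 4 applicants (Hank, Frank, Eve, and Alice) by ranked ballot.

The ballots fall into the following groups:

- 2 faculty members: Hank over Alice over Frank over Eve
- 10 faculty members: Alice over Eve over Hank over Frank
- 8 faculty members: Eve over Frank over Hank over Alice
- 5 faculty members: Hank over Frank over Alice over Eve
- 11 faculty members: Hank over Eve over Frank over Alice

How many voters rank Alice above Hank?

Ballots ranking Alice above Hank: 10.
Ballots ranking Hank above Alice: 2+8+5+11 = 26.
So 10 of 36 voters prefer Alice to Hank.

10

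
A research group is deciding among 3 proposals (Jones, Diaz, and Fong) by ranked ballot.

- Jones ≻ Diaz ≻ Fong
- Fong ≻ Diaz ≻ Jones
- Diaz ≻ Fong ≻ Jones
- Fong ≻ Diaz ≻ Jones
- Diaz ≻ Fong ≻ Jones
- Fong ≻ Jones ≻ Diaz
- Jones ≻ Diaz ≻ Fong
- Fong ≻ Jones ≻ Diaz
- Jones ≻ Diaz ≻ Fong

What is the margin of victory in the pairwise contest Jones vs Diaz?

1

Ballots ranking Jones above Diaz: 5.
Ballots ranking Diaz above Jones: 4.
Jones wins 5–4, a margin of 1.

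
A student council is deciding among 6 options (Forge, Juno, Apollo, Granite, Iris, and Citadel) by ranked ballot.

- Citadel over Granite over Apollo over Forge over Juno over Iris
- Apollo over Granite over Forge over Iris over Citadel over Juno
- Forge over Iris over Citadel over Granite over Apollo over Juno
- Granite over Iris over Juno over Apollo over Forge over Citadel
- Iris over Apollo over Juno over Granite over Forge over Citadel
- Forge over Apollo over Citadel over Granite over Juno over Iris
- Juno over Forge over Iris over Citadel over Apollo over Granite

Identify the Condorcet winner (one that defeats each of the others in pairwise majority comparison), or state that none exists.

Head-to-head results (7 voters total):
Forge vs Juno: Forge wins 4–3.
Forge vs Apollo: Apollo wins 4–3.
Forge vs Granite: Granite wins 4–3.
Forge vs Iris: Forge wins 5–2.
Forge vs Citadel: Forge wins 6–1.
Juno vs Apollo: Apollo wins 5–2.
Juno vs Granite: Granite wins 5–2.
Juno vs Iris: Iris wins 4–3.
Juno vs Citadel: Citadel wins 4–3.
Apollo vs Granite: Apollo wins 4–3.
Apollo vs Iris: Iris wins 4–3.
Apollo vs Citadel: Apollo wins 4–3.
Granite vs Iris: Granite wins 4–3.
Granite vs Citadel: Citadel wins 4–3.
Iris vs Citadel: Iris wins 5–2.
No candidate beats all others: Forge beats Iris beats Apollo beats Forge, a majority cycle.

No Condorcet winner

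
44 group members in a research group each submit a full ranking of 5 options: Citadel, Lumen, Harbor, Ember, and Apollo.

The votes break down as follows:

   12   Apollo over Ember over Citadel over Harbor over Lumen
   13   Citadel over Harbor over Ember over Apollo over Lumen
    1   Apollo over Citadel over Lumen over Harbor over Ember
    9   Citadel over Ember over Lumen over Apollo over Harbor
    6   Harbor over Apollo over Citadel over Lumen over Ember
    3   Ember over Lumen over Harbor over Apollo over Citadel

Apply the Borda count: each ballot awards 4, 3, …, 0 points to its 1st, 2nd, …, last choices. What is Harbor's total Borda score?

82

Borda scores:
  Citadel: 12·2 + 13·4 + 3 + 9·4 + 6·2 + 3·0 = 127
  Lumen: 12·0 + 13·0 + 2 + 9·2 + 6·1 + 3·3 = 35
  Harbor: 12·1 + 13·3 + 1 + 9·0 + 6·4 + 3·2 = 82
  Ember: 12·3 + 13·2 + 0 + 9·3 + 6·0 + 3·4 = 101
  Apollo: 12·4 + 13·1 + 4 + 9·1 + 6·3 + 3·1 = 95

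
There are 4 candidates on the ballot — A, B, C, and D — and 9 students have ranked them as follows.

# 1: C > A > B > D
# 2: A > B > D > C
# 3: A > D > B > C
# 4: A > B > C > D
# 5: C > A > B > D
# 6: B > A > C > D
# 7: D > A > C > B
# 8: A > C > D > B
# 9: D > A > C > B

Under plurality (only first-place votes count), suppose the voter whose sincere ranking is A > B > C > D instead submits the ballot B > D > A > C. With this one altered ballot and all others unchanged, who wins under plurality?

First-place totals with the altered ballot: A 3, B 2, C 2, D 2.
The winner is unchanged: still A.

A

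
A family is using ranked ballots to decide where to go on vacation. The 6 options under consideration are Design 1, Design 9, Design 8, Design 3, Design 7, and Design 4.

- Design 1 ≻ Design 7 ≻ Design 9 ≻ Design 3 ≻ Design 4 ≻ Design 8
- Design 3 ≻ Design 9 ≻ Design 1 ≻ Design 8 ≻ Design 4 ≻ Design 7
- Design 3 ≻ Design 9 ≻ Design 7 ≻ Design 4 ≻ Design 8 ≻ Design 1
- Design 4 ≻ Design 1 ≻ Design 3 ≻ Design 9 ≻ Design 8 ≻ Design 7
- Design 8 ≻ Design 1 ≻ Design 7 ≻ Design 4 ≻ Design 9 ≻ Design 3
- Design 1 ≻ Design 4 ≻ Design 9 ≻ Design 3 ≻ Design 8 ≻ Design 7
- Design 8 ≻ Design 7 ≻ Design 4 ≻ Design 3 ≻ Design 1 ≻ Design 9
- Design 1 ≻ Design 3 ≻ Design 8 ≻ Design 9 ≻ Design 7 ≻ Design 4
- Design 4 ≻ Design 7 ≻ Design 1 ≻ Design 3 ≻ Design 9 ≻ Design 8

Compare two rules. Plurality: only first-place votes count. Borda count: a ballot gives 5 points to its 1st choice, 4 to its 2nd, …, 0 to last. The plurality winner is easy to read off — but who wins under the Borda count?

Design 1

Plurality first-place counts: Design 1 3, Design 9 0, Design 8 2, Design 3 2, Design 7 0, Design 4 2 → Design 1.
Borda totals: Design 1 30, Design 9 20, Design 8 18, Design 3 25, Design 7 19, Design 4 23 → Design 1.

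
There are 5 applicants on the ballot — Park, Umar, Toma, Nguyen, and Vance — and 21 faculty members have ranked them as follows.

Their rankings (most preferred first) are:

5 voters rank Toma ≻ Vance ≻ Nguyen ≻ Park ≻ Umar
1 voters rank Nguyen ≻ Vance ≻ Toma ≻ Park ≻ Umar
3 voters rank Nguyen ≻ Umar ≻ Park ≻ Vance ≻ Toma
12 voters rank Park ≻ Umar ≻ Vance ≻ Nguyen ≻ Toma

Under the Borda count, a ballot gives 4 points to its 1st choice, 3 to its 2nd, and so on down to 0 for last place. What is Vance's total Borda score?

45

Borda scores:
  Park: 5·1 + 1 + 3·2 + 12·4 = 60
  Umar: 5·0 + 0 + 3·3 + 12·3 = 45
  Toma: 5·4 + 2 + 3·0 + 12·0 = 22
  Nguyen: 5·2 + 4 + 3·4 + 12·1 = 38
  Vance: 5·3 + 3 + 3·1 + 12·2 = 45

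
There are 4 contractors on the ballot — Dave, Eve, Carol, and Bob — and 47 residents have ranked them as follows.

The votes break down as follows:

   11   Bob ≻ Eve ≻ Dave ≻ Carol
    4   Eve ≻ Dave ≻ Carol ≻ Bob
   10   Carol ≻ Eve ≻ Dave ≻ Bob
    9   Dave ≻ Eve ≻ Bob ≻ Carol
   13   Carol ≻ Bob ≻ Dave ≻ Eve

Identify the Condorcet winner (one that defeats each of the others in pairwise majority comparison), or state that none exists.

Head-to-head results (47 voters total):
Dave vs Eve: Eve wins 25–22.
Dave vs Carol: Dave wins 24–23.
Dave vs Bob: Bob wins 24–23.
Eve vs Carol: Eve wins 24–23.
Eve vs Bob: Bob wins 24–23.
Carol vs Bob: Carol wins 27–20.
No candidate beats all others: Dave beats Carol beats Bob beats Dave, a majority cycle.

None — there is no Condorcet winner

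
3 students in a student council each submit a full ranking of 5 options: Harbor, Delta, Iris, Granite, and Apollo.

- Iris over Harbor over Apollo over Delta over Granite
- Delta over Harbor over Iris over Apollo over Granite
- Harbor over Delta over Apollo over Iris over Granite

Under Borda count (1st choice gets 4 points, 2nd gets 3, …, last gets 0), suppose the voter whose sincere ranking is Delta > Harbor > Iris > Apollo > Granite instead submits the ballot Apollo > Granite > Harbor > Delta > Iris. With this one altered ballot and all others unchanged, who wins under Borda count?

Harbor

Borda totals with the altered ballot: Harbor 9, Delta 5, Iris 5, Granite 3, Apollo 8.
The winner is unchanged: still Harbor.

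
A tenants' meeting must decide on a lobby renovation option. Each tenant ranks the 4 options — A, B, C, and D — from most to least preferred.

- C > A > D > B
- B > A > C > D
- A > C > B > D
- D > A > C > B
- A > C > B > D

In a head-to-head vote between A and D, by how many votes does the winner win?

3

Ballots ranking A above D: 4.
Ballots ranking D above A: 1.
A wins 4–1, a margin of 3.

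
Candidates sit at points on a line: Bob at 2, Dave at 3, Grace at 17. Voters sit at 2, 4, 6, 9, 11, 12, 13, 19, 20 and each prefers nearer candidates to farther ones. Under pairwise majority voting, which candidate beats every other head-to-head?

Grace

With single-peaked preferences on a line, the Condorcet winner is the candidate closest to the median voter.
The median voter (position 11) is closest to Grace at 17.
Check: Grace vs Dave — voters closer to Grace: 5 of 9.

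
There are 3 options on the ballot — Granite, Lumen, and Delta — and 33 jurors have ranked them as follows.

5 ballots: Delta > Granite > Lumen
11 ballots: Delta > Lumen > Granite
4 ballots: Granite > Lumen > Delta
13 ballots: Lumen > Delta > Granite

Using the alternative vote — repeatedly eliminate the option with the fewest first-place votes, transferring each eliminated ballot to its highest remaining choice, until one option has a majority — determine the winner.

Round 1: Delta 16, Lumen 13, Granite 4. Granite has the fewest and is eliminated.
Round 2: Lumen 17, Delta 16. Lumen has a majority.

Lumen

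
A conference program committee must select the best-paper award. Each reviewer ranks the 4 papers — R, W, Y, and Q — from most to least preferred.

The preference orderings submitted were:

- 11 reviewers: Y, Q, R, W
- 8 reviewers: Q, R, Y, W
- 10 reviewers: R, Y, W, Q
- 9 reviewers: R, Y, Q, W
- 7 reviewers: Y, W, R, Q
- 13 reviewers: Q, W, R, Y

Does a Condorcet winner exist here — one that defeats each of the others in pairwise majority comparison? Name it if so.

Head-to-head results (58 voters total):
R vs W: R wins 38–20.
R vs Y: R wins 40–18.
R vs Q: Q wins 32–26.
W vs Y: Y wins 45–13.
W vs Q: Q wins 41–17.
Y vs Q: Y wins 37–21.
No candidate beats all others: R beats Y beats Q beats R, a majority cycle.

No Condorcet winner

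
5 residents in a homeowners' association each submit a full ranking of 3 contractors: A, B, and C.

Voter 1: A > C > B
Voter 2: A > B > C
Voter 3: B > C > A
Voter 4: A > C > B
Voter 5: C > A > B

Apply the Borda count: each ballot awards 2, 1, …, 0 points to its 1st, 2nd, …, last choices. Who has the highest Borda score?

Borda scores:
  A: 2 + 2 + 0 + 2 + 1 = 7
  B: 0 + 1 + 2 + 0 + 0 = 3
  C: 1 + 0 + 1 + 1 + 2 = 5
A has the highest total.

A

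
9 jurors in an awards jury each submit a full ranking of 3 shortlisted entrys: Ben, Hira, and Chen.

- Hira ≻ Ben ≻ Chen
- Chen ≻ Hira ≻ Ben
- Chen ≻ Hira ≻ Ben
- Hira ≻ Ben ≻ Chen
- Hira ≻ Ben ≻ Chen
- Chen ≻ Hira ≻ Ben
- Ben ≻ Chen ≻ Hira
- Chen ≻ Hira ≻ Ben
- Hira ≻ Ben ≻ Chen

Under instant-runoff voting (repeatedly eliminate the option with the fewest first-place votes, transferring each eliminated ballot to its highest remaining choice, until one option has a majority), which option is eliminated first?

Ben

Round 1: Hira 4, Chen 4, Ben 1. Ben has the fewest and is eliminated.
Round 2: Chen 5, Hira 4. Chen has a majority.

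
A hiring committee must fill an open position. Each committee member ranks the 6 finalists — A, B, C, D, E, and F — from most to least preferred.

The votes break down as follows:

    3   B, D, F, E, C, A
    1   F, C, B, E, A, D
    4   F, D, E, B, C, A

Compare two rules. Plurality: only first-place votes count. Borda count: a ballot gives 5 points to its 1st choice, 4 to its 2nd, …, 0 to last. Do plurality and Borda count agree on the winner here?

Yes

Plurality first-place counts: A 0, B 3, C 0, D 0, E 0, F 5 → F.
Borda totals: A 1, B 26, C 11, D 28, E 20, F 34 → F.
The two rules agree on F.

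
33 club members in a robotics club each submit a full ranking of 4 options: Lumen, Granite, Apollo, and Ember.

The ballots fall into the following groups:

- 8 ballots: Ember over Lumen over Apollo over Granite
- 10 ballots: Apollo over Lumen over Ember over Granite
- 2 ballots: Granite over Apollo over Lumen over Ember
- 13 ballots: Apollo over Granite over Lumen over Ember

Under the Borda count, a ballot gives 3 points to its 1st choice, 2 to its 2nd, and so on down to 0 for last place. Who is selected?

Borda scores:
  Lumen: 8·2 + 10·2 + 2·1 + 13·1 = 51
  Granite: 8·0 + 10·0 + 2·3 + 13·2 = 32
  Apollo: 8·1 + 10·3 + 2·2 + 13·3 = 81
  Ember: 8·3 + 10·1 + 2·0 + 13·0 = 34
Apollo has the highest total.

Apollo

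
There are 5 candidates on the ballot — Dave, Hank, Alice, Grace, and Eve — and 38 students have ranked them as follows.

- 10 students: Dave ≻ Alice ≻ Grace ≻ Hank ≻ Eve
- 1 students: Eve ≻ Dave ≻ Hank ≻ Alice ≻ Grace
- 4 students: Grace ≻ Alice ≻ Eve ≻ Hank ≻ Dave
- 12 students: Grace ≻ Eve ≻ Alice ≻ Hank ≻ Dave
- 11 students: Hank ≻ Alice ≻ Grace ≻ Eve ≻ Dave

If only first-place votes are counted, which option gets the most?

First-place vote totals:
  Dave: 10
  Hank: 11
  Alice: 0
  Grace: 16
  Eve: 1
Grace has the most first-place votes.

Grace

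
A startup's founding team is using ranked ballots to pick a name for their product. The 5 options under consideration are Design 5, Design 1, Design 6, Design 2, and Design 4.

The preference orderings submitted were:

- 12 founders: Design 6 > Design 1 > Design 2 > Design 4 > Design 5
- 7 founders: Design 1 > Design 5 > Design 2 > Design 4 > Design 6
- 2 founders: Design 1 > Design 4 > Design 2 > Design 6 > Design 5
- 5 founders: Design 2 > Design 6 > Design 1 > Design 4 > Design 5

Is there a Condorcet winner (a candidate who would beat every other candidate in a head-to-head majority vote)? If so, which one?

Head-to-head results (26 voters total):
Design 5 vs Design 1: Design 1 wins 26–0.
Design 5 vs Design 6: Design 6 wins 19–7.
Design 5 vs Design 2: Design 2 wins 19–7.
Design 5 vs Design 4: Design 4 wins 19–7.
Design 1 vs Design 6: Design 6 wins 17–9.
Design 1 vs Design 2: Design 1 wins 21–5.
Design 1 vs Design 4: Design 1 wins 26–0.
Design 6 vs Design 2: Design 2 wins 14–12.
Design 6 vs Design 4: Design 6 wins 17–9.
Design 2 vs Design 4: Design 2 wins 24–2.
No candidate beats all others: Design 1 beats Design 2 beats Design 6 beats Design 1, a majority cycle.

No Condorcet winner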